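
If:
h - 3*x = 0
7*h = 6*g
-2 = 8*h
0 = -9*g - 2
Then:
No Solution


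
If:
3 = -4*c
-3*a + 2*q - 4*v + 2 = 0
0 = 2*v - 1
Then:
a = 2*q/3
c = -3/4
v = 1/2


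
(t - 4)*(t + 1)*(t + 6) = t^3 + 3*t^2 - 22*t - 24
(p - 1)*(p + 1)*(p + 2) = p^3 + 2*p^2 - p - 2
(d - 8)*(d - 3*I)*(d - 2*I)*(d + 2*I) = d^4 - 8*d^3 - 3*I*d^3 + 4*d^2 + 24*I*d^2 - 32*d - 12*I*d + 96*I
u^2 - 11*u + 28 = (u - 7)*(u - 4)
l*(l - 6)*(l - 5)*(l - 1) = l^4 - 12*l^3 + 41*l^2 - 30*l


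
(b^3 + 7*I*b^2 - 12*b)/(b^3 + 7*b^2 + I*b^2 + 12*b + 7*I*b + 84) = b*(b + 3*I)/(b^2 + b*(7 - 3*I) - 21*I)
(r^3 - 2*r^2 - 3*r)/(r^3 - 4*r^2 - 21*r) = (-r^2 + 2*r + 3)/(-r^2 + 4*r + 21)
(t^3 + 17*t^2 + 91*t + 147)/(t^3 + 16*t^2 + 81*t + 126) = (t + 7)/(t + 6)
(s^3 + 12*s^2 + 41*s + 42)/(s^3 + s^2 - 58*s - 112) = (s + 3)/(s - 8)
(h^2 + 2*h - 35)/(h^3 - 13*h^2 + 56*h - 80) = (h + 7)/(h^2 - 8*h + 16)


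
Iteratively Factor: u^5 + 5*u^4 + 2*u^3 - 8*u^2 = (u - 1)*(u^4 + 6*u^3 + 8*u^2) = u*(u - 1)*(u^3 + 6*u^2 + 8*u) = u^2*(u - 1)*(u^2 + 6*u + 8) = u^2*(u - 1)*(u + 2)*(u + 4)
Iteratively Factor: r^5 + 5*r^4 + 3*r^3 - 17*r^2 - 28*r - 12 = (r + 2)*(r^4 + 3*r^3 - 3*r^2 - 11*r - 6) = (r - 2)*(r + 2)*(r^3 + 5*r^2 + 7*r + 3) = (r - 2)*(r + 1)*(r + 2)*(r^2 + 4*r + 3) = (r - 2)*(r + 1)^2*(r + 2)*(r + 3)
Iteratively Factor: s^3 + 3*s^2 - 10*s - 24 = (s + 2)*(s^2 + s - 12) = (s - 3)*(s + 2)*(s + 4)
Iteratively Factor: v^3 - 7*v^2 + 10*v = (v - 2)*(v^2 - 5*v) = (v - 5)*(v - 2)*(v)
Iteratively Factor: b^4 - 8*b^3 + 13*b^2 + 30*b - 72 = (b - 3)*(b^3 - 5*b^2 - 2*b + 24) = (b - 3)*(b + 2)*(b^2 - 7*b + 12) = (b - 4)*(b - 3)*(b + 2)*(b - 3)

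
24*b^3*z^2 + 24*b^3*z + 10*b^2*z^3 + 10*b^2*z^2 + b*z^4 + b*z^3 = z*(4*b + z)*(6*b + z)*(b*z + b)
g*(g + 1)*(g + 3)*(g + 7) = g^4 + 11*g^3 + 31*g^2 + 21*g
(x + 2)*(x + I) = x^2 + 2*x + I*x + 2*I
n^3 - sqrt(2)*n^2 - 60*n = n*(n - 6*sqrt(2))*(n + 5*sqrt(2))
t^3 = t^3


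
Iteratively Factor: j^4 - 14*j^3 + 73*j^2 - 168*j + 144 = (j - 4)*(j^3 - 10*j^2 + 33*j - 36) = (j - 4)*(j - 3)*(j^2 - 7*j + 12) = (j - 4)^2*(j - 3)*(j - 3)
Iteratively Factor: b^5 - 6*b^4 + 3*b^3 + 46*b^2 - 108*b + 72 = (b - 2)*(b^4 - 4*b^3 - 5*b^2 + 36*b - 36) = (b - 3)*(b - 2)*(b^3 - b^2 - 8*b + 12) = (b - 3)*(b - 2)*(b + 3)*(b^2 - 4*b + 4) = (b - 3)*(b - 2)^2*(b + 3)*(b - 2)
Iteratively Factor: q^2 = (q)*(q)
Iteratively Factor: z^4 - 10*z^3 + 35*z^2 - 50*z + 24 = (z - 3)*(z^3 - 7*z^2 + 14*z - 8) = (z - 3)*(z - 2)*(z^2 - 5*z + 4) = (z - 4)*(z - 3)*(z - 2)*(z - 1)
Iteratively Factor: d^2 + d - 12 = (d + 4)*(d - 3)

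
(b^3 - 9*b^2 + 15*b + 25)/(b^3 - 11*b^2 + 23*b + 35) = (b - 5)/(b - 7)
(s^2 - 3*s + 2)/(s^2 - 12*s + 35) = (s^2 - 3*s + 2)/(s^2 - 12*s + 35)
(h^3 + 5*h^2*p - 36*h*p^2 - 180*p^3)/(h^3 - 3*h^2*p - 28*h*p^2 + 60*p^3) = (-h - 6*p)/(-h + 2*p)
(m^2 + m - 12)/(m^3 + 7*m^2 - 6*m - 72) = 1/(m + 6)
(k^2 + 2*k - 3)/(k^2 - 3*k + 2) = (k + 3)/(k - 2)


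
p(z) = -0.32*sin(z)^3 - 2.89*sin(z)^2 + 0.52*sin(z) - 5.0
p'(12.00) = 2.82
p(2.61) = -5.52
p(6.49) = -5.02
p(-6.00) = -5.09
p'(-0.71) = 2.94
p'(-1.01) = 2.51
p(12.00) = -6.06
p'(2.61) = 2.29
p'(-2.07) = -2.32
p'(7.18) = -2.86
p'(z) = -0.96*sin(z)^2*cos(z) - 5.78*sin(z)*cos(z) + 0.52*cos(z)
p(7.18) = -6.51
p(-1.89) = -7.83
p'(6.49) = -0.69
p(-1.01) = -7.32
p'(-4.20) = 2.57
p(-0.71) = -6.48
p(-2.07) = -7.47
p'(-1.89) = -1.61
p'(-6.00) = -1.12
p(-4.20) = -6.95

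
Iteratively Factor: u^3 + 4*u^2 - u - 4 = (u - 1)*(u^2 + 5*u + 4) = (u - 1)*(u + 4)*(u + 1)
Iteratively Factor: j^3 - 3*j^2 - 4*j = (j + 1)*(j^2 - 4*j) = j*(j + 1)*(j - 4)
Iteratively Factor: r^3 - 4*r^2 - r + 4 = (r - 4)*(r^2 - 1) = (r - 4)*(r + 1)*(r - 1)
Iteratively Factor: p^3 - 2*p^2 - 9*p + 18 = (p - 2)*(p^2 - 9) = (p - 3)*(p - 2)*(p + 3)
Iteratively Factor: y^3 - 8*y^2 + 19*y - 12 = (y - 1)*(y^2 - 7*y + 12) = (y - 4)*(y - 1)*(y - 3)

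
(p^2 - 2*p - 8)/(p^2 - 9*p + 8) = (p^2 - 2*p - 8)/(p^2 - 9*p + 8)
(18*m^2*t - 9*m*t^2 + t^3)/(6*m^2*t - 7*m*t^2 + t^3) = (-3*m + t)/(-m + t)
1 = 1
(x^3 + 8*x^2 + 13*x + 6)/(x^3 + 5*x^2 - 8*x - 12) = (x + 1)/(x - 2)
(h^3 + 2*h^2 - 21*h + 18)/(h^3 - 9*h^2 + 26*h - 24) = (h^2 + 5*h - 6)/(h^2 - 6*h + 8)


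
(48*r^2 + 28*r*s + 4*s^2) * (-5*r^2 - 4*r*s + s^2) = -240*r^4 - 332*r^3*s - 84*r^2*s^2 + 12*r*s^3 + 4*s^4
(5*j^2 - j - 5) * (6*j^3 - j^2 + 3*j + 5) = 30*j^5 - 11*j^4 - 14*j^3 + 27*j^2 - 20*j - 25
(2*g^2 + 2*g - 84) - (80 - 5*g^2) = 7*g^2 + 2*g - 164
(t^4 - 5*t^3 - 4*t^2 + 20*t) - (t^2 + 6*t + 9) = t^4 - 5*t^3 - 5*t^2 + 14*t - 9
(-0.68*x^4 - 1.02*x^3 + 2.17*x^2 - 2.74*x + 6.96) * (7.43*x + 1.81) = -5.0524*x^5 - 8.8094*x^4 + 14.2769*x^3 - 16.4305*x^2 + 46.7534*x + 12.5976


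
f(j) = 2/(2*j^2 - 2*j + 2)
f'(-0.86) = 0.40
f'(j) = 2*(2 - 4*j)/(2*j^2 - 2*j + 2)^2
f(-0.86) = 0.38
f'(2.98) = -0.10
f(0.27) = 1.25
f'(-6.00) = 0.01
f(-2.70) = 0.09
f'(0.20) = 0.85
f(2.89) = 0.15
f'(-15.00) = 0.00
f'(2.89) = -0.11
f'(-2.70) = 0.05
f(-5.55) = 0.03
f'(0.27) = 0.71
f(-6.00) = 0.02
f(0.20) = 1.19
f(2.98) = 0.14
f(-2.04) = 0.14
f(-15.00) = 0.00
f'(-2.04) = 0.10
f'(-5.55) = 0.01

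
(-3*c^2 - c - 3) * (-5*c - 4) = 15*c^3 + 17*c^2 + 19*c + 12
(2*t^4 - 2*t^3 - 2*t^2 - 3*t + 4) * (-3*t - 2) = -6*t^5 + 2*t^4 + 10*t^3 + 13*t^2 - 6*t - 8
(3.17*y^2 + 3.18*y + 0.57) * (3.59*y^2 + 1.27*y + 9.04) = 11.3803*y^4 + 15.4421*y^3 + 34.7417*y^2 + 29.4711*y + 5.1528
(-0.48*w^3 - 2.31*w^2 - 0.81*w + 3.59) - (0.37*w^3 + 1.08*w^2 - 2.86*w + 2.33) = -0.85*w^3 - 3.39*w^2 + 2.05*w + 1.26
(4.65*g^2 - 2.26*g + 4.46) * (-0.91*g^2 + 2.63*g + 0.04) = -4.2315*g^4 + 14.2861*g^3 - 9.8164*g^2 + 11.6394*g + 0.1784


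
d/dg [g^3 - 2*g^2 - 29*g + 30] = 3*g^2 - 4*g - 29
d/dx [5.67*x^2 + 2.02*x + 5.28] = 11.34*x + 2.02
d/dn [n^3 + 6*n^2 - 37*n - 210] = 3*n^2 + 12*n - 37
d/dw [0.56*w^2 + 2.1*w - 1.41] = 1.12*w + 2.1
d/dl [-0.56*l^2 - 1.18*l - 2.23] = -1.12*l - 1.18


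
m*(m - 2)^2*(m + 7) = m^4 + 3*m^3 - 24*m^2 + 28*m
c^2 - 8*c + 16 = (c - 4)^2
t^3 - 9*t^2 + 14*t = t*(t - 7)*(t - 2)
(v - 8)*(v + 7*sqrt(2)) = v^2 - 8*v + 7*sqrt(2)*v - 56*sqrt(2)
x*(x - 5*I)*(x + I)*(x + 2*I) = x^4 - 2*I*x^3 + 13*x^2 + 10*I*x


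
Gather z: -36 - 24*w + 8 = -24*w - 28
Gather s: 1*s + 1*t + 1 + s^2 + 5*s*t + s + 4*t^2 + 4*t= s^2 + s*(5*t + 2) + 4*t^2 + 5*t + 1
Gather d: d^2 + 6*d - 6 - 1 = d^2 + 6*d - 7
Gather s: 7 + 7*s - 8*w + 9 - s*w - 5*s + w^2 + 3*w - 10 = s*(2 - w) + w^2 - 5*w + 6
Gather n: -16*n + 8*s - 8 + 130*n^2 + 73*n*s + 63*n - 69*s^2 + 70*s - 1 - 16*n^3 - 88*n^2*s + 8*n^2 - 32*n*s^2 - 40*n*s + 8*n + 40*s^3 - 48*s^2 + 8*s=-16*n^3 + n^2*(138 - 88*s) + n*(-32*s^2 + 33*s + 55) + 40*s^3 - 117*s^2 + 86*s - 9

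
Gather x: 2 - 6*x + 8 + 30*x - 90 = 24*x - 80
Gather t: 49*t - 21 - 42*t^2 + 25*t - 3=-42*t^2 + 74*t - 24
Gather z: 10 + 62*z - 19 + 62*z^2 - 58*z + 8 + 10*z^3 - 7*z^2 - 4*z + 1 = 10*z^3 + 55*z^2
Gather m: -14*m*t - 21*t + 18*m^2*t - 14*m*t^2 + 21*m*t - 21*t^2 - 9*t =18*m^2*t + m*(-14*t^2 + 7*t) - 21*t^2 - 30*t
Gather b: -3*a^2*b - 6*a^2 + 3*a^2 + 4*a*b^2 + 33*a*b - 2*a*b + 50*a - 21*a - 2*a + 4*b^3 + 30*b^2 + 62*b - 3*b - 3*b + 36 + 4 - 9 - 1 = -3*a^2 + 27*a + 4*b^3 + b^2*(4*a + 30) + b*(-3*a^2 + 31*a + 56) + 30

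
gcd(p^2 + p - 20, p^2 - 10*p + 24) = p - 4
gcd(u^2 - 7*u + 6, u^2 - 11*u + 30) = u - 6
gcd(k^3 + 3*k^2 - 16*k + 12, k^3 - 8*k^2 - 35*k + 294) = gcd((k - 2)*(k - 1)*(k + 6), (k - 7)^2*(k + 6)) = k + 6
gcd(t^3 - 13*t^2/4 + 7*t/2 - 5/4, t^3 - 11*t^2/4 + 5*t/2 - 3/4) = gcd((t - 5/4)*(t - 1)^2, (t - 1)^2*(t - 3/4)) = t^2 - 2*t + 1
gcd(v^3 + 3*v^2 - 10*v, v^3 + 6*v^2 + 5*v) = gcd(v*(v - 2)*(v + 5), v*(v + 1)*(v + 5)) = v^2 + 5*v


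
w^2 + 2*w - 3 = (w - 1)*(w + 3)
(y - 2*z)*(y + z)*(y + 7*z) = y^3 + 6*y^2*z - 9*y*z^2 - 14*z^3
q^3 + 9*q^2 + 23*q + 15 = (q + 1)*(q + 3)*(q + 5)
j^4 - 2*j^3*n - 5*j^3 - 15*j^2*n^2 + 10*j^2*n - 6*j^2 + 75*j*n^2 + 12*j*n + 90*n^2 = (j - 6)*(j + 1)*(j - 5*n)*(j + 3*n)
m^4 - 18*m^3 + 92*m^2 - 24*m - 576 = (m - 8)*(m - 6)^2*(m + 2)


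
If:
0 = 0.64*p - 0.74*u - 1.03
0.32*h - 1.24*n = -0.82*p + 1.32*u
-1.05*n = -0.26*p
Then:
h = 2.2715587797619*u - 2.57978980654762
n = 0.286309523809524*u + 0.398511904761905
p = 1.15625*u + 1.609375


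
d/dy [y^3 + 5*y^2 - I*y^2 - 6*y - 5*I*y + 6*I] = 3*y^2 + 2*y*(5 - I) - 6 - 5*I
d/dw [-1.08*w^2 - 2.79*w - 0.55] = -2.16*w - 2.79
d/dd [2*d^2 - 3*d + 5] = 4*d - 3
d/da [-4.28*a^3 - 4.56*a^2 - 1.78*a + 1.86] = -12.84*a^2 - 9.12*a - 1.78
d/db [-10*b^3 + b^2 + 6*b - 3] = -30*b^2 + 2*b + 6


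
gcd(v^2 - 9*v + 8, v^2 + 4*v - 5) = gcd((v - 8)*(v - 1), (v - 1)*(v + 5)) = v - 1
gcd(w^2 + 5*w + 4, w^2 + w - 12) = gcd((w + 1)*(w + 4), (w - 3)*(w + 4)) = w + 4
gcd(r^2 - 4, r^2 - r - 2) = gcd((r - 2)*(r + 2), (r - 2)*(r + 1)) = r - 2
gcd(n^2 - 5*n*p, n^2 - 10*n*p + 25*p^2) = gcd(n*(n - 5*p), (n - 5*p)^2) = -n + 5*p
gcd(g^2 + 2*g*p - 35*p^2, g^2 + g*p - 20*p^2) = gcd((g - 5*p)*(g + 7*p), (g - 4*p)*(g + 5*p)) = 1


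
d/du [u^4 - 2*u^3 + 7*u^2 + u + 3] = 4*u^3 - 6*u^2 + 14*u + 1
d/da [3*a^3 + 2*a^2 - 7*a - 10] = 9*a^2 + 4*a - 7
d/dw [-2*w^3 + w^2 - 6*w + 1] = -6*w^2 + 2*w - 6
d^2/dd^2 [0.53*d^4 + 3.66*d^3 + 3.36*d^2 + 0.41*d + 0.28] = 6.36*d^2 + 21.96*d + 6.72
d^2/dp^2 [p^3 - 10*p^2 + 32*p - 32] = 6*p - 20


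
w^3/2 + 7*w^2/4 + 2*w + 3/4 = (w/2 + 1/2)*(w + 1)*(w + 3/2)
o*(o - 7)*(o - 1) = o^3 - 8*o^2 + 7*o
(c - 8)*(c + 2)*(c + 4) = c^3 - 2*c^2 - 40*c - 64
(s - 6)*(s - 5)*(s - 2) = s^3 - 13*s^2 + 52*s - 60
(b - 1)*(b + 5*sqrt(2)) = b^2 - b + 5*sqrt(2)*b - 5*sqrt(2)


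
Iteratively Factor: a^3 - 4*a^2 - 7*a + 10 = (a - 5)*(a^2 + a - 2) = (a - 5)*(a - 1)*(a + 2)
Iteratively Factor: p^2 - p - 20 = (p + 4)*(p - 5)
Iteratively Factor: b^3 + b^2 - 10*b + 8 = (b + 4)*(b^2 - 3*b + 2) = (b - 2)*(b + 4)*(b - 1)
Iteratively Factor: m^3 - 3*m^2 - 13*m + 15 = (m - 1)*(m^2 - 2*m - 15) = (m - 5)*(m - 1)*(m + 3)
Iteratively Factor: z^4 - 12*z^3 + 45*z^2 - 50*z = (z - 5)*(z^3 - 7*z^2 + 10*z) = (z - 5)*(z - 2)*(z^2 - 5*z) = (z - 5)^2*(z - 2)*(z)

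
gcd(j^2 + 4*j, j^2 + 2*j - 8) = j + 4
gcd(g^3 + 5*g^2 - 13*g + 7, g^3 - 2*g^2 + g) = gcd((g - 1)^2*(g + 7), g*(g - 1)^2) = g^2 - 2*g + 1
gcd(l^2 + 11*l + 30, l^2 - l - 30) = l + 5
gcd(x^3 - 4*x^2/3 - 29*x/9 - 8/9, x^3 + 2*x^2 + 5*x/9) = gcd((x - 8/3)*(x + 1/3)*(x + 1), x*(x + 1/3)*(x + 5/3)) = x + 1/3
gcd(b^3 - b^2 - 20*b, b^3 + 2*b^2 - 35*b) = b^2 - 5*b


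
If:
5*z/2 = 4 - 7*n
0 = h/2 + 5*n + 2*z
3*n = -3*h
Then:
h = -32/11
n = 32/11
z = -72/11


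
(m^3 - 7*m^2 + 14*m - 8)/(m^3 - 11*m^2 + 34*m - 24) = (m - 2)/(m - 6)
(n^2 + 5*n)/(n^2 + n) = (n + 5)/(n + 1)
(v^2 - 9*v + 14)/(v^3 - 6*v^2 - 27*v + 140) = (v - 2)/(v^2 + v - 20)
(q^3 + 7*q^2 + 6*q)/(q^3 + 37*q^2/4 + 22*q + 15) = 4*q*(q + 1)/(4*q^2 + 13*q + 10)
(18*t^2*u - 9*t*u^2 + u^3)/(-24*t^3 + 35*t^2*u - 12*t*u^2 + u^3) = u*(-6*t + u)/(8*t^2 - 9*t*u + u^2)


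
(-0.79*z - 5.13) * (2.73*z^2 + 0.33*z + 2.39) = -2.1567*z^3 - 14.2656*z^2 - 3.581*z - 12.2607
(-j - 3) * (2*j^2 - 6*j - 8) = -2*j^3 + 26*j + 24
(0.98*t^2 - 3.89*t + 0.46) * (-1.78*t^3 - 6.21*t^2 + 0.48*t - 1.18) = -1.7444*t^5 + 0.8384*t^4 + 23.8085*t^3 - 5.8802*t^2 + 4.811*t - 0.5428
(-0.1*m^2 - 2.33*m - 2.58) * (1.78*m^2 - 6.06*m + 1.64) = -0.178*m^4 - 3.5414*m^3 + 9.3634*m^2 + 11.8136*m - 4.2312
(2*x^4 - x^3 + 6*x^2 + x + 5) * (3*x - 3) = 6*x^5 - 9*x^4 + 21*x^3 - 15*x^2 + 12*x - 15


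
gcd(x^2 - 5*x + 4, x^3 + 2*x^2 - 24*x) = x - 4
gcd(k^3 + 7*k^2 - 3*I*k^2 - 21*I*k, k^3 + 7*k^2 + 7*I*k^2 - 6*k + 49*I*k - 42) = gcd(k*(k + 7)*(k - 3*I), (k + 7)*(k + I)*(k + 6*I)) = k + 7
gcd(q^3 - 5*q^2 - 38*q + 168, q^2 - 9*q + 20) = q - 4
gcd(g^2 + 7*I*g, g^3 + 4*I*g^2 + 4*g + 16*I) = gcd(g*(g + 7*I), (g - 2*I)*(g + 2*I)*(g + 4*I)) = 1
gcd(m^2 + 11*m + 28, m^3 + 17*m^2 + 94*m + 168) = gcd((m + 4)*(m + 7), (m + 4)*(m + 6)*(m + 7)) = m^2 + 11*m + 28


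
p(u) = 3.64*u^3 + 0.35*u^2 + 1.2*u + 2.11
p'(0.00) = 1.20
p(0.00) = 2.11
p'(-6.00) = 390.12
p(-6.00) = -778.73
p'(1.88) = 41.11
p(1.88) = 29.79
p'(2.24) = 57.56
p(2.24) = 47.47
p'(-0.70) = 6.06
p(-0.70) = 0.19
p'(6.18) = 422.59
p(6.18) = 882.04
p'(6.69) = 494.62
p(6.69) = 1115.69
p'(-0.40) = 2.67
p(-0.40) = 1.45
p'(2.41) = 66.31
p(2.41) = 57.99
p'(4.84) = 260.40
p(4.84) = 428.82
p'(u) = 10.92*u^2 + 0.7*u + 1.2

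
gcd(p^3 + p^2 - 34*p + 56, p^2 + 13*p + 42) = p + 7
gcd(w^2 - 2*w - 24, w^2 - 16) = w + 4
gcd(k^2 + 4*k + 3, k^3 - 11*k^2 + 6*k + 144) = k + 3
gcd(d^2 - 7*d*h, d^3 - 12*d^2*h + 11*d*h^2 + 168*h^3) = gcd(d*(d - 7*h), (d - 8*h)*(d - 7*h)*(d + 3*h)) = d - 7*h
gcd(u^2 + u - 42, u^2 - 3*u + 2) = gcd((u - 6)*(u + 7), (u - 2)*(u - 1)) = 1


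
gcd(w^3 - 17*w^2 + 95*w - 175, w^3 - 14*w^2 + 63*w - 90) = w - 5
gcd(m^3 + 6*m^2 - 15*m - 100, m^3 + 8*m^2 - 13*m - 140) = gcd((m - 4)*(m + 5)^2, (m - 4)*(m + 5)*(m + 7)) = m^2 + m - 20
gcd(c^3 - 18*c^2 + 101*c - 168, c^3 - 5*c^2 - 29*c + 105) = c^2 - 10*c + 21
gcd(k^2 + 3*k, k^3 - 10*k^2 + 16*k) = k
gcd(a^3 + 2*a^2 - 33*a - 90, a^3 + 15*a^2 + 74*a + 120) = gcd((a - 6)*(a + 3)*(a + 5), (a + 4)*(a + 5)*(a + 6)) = a + 5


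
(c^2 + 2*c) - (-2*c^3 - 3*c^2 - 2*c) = 2*c^3 + 4*c^2 + 4*c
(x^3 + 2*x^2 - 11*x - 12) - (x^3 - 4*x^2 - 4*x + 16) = 6*x^2 - 7*x - 28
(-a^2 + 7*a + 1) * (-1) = a^2 - 7*a - 1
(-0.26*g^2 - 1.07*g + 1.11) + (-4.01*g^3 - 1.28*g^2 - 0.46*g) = -4.01*g^3 - 1.54*g^2 - 1.53*g + 1.11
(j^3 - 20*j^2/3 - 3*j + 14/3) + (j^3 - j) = 2*j^3 - 20*j^2/3 - 4*j + 14/3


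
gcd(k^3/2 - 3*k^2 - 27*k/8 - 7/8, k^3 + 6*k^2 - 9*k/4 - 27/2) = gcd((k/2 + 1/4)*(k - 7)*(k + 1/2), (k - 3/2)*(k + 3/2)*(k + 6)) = 1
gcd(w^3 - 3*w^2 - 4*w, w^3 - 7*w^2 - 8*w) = w^2 + w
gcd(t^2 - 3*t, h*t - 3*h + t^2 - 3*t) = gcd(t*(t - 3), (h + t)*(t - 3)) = t - 3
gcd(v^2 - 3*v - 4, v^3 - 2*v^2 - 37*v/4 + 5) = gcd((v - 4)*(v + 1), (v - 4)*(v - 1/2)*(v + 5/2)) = v - 4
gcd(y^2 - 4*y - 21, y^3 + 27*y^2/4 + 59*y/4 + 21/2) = y + 3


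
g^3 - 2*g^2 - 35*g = g*(g - 7)*(g + 5)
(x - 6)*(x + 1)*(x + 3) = x^3 - 2*x^2 - 21*x - 18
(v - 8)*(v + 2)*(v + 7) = v^3 + v^2 - 58*v - 112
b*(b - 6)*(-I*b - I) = -I*b^3 + 5*I*b^2 + 6*I*b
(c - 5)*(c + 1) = c^2 - 4*c - 5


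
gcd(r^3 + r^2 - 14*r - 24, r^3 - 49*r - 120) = r + 3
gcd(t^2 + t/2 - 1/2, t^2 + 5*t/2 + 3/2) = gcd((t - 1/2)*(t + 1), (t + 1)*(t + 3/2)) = t + 1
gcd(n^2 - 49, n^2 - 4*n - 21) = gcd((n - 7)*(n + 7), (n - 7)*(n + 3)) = n - 7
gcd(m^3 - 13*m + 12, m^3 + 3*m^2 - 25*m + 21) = m^2 - 4*m + 3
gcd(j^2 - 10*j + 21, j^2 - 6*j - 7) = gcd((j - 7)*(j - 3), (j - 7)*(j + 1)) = j - 7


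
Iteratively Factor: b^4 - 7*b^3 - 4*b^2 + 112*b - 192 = (b - 4)*(b^3 - 3*b^2 - 16*b + 48) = (b - 4)*(b + 4)*(b^2 - 7*b + 12) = (b - 4)*(b - 3)*(b + 4)*(b - 4)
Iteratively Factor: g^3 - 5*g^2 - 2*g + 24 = (g + 2)*(g^2 - 7*g + 12) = (g - 3)*(g + 2)*(g - 4)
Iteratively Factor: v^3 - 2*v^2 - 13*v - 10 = (v - 5)*(v^2 + 3*v + 2) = (v - 5)*(v + 2)*(v + 1)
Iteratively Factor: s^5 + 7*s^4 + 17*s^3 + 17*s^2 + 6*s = (s + 2)*(s^4 + 5*s^3 + 7*s^2 + 3*s) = s*(s + 2)*(s^3 + 5*s^2 + 7*s + 3) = s*(s + 1)*(s + 2)*(s^2 + 4*s + 3) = s*(s + 1)*(s + 2)*(s + 3)*(s + 1)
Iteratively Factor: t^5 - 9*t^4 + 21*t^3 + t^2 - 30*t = (t - 2)*(t^4 - 7*t^3 + 7*t^2 + 15*t) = (t - 2)*(t + 1)*(t^3 - 8*t^2 + 15*t) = (t - 5)*(t - 2)*(t + 1)*(t^2 - 3*t) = t*(t - 5)*(t - 2)*(t + 1)*(t - 3)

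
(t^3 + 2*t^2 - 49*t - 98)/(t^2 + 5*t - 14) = (t^2 - 5*t - 14)/(t - 2)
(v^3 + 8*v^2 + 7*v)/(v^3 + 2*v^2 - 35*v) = (v + 1)/(v - 5)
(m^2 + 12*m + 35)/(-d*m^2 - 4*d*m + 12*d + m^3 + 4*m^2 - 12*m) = (-m^2 - 12*m - 35)/(d*m^2 + 4*d*m - 12*d - m^3 - 4*m^2 + 12*m)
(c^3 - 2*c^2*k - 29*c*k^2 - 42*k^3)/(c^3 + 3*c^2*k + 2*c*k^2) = (c^2 - 4*c*k - 21*k^2)/(c*(c + k))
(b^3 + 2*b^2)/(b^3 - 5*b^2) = (b + 2)/(b - 5)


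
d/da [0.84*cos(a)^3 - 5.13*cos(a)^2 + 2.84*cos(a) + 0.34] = (-2.52*cos(a)^2 + 10.26*cos(a) - 2.84)*sin(a)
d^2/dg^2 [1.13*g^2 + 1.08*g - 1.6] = 2.26000000000000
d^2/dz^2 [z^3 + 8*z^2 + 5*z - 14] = 6*z + 16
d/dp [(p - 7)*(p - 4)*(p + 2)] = 3*p^2 - 18*p + 6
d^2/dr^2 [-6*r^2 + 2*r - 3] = -12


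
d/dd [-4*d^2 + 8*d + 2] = 8 - 8*d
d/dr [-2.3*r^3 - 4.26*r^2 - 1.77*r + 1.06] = -6.9*r^2 - 8.52*r - 1.77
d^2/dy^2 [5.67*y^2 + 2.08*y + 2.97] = 11.3400000000000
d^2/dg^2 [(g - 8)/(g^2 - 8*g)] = 2/g^3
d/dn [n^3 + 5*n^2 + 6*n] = 3*n^2 + 10*n + 6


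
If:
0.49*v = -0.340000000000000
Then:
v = -0.69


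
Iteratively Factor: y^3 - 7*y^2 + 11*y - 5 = (y - 1)*(y^2 - 6*y + 5) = (y - 1)^2*(y - 5)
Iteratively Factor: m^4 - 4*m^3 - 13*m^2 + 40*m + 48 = (m - 4)*(m^3 - 13*m - 12) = (m - 4)*(m + 1)*(m^2 - m - 12) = (m - 4)^2*(m + 1)*(m + 3)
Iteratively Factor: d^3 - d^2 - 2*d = (d + 1)*(d^2 - 2*d) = d*(d + 1)*(d - 2)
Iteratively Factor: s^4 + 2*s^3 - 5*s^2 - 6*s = (s - 2)*(s^3 + 4*s^2 + 3*s) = (s - 2)*(s + 3)*(s^2 + s) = (s - 2)*(s + 1)*(s + 3)*(s)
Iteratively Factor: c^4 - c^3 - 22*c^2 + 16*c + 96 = (c - 4)*(c^3 + 3*c^2 - 10*c - 24) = (c - 4)*(c + 4)*(c^2 - c - 6) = (c - 4)*(c - 3)*(c + 4)*(c + 2)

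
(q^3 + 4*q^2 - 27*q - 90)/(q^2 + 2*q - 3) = (q^2 + q - 30)/(q - 1)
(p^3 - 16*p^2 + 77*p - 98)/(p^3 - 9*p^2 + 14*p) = (p - 7)/p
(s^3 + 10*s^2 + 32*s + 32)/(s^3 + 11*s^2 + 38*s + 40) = (s + 4)/(s + 5)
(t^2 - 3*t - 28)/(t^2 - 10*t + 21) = (t + 4)/(t - 3)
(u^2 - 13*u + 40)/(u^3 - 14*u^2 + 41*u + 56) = (u - 5)/(u^2 - 6*u - 7)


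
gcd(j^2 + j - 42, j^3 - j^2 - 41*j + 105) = j + 7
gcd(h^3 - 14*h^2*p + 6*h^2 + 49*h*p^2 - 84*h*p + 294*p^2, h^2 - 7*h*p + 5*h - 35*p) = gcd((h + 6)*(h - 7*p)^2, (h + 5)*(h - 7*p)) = -h + 7*p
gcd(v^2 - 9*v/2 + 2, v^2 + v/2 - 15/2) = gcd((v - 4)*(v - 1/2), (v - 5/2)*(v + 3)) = 1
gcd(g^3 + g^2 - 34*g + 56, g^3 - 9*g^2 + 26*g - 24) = g^2 - 6*g + 8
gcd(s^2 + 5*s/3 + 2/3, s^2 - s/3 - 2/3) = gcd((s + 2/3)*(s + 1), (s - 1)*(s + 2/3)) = s + 2/3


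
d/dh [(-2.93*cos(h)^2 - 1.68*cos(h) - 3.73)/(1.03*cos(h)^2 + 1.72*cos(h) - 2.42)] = (3.3092*cos(h)^2 - 21.865*cos(h) - 10.4812)*sin(h)/(1.0609*cos(h)^4 + 3.5432*cos(h)^3 - 2.0268*cos(h)^2 - 8.3248*cos(h) + 5.8564)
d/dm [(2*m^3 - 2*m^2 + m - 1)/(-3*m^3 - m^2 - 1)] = (-8*m^4 + 6*m^3 - 14*m^2 + 2*m - 1)/(9*m^6 + 6*m^5 + m^4 + 6*m^3 + 2*m^2 + 1)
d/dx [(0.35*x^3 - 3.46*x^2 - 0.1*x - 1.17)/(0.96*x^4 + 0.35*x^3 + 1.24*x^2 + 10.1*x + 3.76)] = (-0.336*x^6 + 6.6432*x^5 + 1.933*x^4 + 11.6328*x^3 - 29.6455*x^2 - 23.1176*x + 11.441)/(0.9216*x^8 + 0.672*x^7 + 2.5033*x^6 + 20.26*x^5 + 15.8268*x^4 + 27.68*x^3 + 111.3348*x^2 + 75.952*x + 14.1376)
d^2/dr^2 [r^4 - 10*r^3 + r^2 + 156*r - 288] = 12*r^2 - 60*r + 2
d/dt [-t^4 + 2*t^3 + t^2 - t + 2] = -4*t^3 + 6*t^2 + 2*t - 1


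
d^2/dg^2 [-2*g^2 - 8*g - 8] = -4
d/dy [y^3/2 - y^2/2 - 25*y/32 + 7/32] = 3*y^2/2 - y - 25/32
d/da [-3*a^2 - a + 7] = -6*a - 1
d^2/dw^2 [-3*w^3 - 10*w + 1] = -18*w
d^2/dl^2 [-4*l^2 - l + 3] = -8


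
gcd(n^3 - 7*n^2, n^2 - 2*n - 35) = n - 7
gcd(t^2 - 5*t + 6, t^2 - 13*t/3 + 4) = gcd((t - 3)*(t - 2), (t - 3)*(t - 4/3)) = t - 3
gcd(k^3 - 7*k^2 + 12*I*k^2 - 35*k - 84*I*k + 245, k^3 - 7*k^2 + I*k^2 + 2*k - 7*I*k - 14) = k - 7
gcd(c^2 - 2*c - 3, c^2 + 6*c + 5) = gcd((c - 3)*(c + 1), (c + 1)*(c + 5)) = c + 1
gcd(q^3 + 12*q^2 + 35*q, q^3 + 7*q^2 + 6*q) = q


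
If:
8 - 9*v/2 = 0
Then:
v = 16/9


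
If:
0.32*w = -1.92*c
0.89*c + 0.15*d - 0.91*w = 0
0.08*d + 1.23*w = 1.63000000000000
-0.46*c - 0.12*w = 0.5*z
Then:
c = -0.15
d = 6.41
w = 0.91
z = -0.08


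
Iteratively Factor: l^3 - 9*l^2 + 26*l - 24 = (l - 4)*(l^2 - 5*l + 6) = (l - 4)*(l - 3)*(l - 2)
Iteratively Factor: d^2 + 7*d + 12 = (d + 4)*(d + 3)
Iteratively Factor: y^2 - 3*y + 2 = (y - 1)*(y - 2)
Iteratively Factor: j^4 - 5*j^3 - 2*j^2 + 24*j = (j - 3)*(j^3 - 2*j^2 - 8*j) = (j - 3)*(j + 2)*(j^2 - 4*j) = j*(j - 3)*(j + 2)*(j - 4)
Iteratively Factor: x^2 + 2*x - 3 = (x - 1)*(x + 3)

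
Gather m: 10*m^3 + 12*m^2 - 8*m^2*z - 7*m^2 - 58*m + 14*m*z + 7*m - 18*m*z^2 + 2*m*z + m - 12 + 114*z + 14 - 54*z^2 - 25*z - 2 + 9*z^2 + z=10*m^3 + m^2*(5 - 8*z) + m*(-18*z^2 + 16*z - 50) - 45*z^2 + 90*z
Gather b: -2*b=-2*b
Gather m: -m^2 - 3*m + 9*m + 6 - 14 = -m^2 + 6*m - 8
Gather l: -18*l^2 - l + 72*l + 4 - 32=-18*l^2 + 71*l - 28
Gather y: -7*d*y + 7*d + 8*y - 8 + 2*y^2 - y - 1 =7*d + 2*y^2 + y*(7 - 7*d) - 9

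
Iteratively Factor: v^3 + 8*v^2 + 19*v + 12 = (v + 4)*(v^2 + 4*v + 3) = (v + 1)*(v + 4)*(v + 3)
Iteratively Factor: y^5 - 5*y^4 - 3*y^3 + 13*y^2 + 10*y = (y + 1)*(y^4 - 6*y^3 + 3*y^2 + 10*y) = (y + 1)^2*(y^3 - 7*y^2 + 10*y) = (y - 5)*(y + 1)^2*(y^2 - 2*y) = (y - 5)*(y - 2)*(y + 1)^2*(y)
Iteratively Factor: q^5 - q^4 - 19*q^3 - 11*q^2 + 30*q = (q + 2)*(q^4 - 3*q^3 - 13*q^2 + 15*q) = (q - 5)*(q + 2)*(q^3 + 2*q^2 - 3*q) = (q - 5)*(q - 1)*(q + 2)*(q^2 + 3*q) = q*(q - 5)*(q - 1)*(q + 2)*(q + 3)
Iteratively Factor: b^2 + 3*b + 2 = (b + 2)*(b + 1)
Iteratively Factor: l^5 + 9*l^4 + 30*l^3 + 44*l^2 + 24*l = (l)*(l^4 + 9*l^3 + 30*l^2 + 44*l + 24) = l*(l + 2)*(l^3 + 7*l^2 + 16*l + 12) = l*(l + 2)^2*(l^2 + 5*l + 6) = l*(l + 2)^2*(l + 3)*(l + 2)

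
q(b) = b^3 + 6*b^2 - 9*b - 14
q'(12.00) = 567.00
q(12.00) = 2470.00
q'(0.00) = -9.00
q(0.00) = -14.00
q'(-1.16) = -18.88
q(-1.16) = 2.95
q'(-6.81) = 48.41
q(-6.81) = 9.73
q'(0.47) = -2.70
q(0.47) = -16.80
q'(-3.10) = -17.37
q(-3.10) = 41.77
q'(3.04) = 55.20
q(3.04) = 42.18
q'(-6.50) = 39.75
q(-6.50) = 23.38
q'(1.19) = 9.53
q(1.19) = -14.53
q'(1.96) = 26.04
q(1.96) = -1.06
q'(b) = 3*b^2 + 12*b - 9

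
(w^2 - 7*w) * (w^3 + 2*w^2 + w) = w^5 - 5*w^4 - 13*w^3 - 7*w^2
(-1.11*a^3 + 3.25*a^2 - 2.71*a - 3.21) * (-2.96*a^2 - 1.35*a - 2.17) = 3.2856*a^5 - 8.1215*a^4 + 6.0428*a^3 + 6.1076*a^2 + 10.2142*a + 6.9657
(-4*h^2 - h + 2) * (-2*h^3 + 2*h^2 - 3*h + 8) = 8*h^5 - 6*h^4 + 6*h^3 - 25*h^2 - 14*h + 16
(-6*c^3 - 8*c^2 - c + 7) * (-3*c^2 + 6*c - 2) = 18*c^5 - 12*c^4 - 33*c^3 - 11*c^2 + 44*c - 14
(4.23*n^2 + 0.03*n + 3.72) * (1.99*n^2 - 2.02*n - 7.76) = 8.4177*n^4 - 8.4849*n^3 - 25.4826*n^2 - 7.7472*n - 28.8672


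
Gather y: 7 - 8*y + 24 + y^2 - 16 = y^2 - 8*y + 15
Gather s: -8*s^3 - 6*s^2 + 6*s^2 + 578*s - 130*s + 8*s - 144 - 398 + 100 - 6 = -8*s^3 + 456*s - 448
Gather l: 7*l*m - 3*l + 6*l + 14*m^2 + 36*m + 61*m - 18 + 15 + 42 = l*(7*m + 3) + 14*m^2 + 97*m + 39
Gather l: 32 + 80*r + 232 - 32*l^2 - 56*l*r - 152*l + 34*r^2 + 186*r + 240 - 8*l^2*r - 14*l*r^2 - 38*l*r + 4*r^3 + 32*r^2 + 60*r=l^2*(-8*r - 32) + l*(-14*r^2 - 94*r - 152) + 4*r^3 + 66*r^2 + 326*r + 504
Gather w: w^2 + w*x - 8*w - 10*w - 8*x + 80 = w^2 + w*(x - 18) - 8*x + 80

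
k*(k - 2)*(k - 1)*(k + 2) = k^4 - k^3 - 4*k^2 + 4*k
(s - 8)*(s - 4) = s^2 - 12*s + 32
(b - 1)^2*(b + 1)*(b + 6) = b^4 + 5*b^3 - 7*b^2 - 5*b + 6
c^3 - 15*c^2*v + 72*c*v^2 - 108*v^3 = (c - 6*v)^2*(c - 3*v)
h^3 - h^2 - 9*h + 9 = (h - 3)*(h - 1)*(h + 3)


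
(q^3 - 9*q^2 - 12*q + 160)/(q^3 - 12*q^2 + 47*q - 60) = (q^2 - 4*q - 32)/(q^2 - 7*q + 12)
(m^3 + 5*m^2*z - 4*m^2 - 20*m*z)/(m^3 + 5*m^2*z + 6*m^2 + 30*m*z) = (m - 4)/(m + 6)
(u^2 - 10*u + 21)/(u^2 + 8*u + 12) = (u^2 - 10*u + 21)/(u^2 + 8*u + 12)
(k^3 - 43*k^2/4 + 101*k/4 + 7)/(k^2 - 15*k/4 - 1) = k - 7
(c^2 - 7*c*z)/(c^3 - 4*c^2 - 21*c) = (-c + 7*z)/(-c^2 + 4*c + 21)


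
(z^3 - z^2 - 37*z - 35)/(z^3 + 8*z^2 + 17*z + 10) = (z - 7)/(z + 2)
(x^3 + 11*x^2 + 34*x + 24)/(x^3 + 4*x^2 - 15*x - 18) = (x + 4)/(x - 3)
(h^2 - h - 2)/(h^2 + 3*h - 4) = (h^2 - h - 2)/(h^2 + 3*h - 4)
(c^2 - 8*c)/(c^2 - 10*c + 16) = c/(c - 2)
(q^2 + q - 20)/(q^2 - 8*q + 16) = (q + 5)/(q - 4)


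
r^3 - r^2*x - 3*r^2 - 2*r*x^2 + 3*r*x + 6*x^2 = (r - 3)*(r - 2*x)*(r + x)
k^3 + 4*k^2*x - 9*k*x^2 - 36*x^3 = (k - 3*x)*(k + 3*x)*(k + 4*x)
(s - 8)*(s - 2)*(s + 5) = s^3 - 5*s^2 - 34*s + 80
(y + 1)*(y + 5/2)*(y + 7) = y^3 + 21*y^2/2 + 27*y + 35/2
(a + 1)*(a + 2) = a^2 + 3*a + 2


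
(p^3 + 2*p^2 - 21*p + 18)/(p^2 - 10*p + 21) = (p^2 + 5*p - 6)/(p - 7)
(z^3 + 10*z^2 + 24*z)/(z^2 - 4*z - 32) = z*(z + 6)/(z - 8)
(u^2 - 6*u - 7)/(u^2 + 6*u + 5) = (u - 7)/(u + 5)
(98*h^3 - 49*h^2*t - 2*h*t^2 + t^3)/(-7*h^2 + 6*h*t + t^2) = (14*h^2 - 9*h*t + t^2)/(-h + t)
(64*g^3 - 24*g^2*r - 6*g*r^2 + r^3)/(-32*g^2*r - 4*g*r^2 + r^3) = (-2*g + r)/r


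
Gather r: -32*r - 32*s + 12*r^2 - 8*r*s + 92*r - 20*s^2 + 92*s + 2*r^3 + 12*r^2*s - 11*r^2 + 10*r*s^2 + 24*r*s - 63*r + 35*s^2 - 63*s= 2*r^3 + r^2*(12*s + 1) + r*(10*s^2 + 16*s - 3) + 15*s^2 - 3*s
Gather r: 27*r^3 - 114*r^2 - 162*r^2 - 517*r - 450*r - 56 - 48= 27*r^3 - 276*r^2 - 967*r - 104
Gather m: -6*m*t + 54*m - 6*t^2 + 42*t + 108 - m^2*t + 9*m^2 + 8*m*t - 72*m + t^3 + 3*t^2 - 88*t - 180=m^2*(9 - t) + m*(2*t - 18) + t^3 - 3*t^2 - 46*t - 72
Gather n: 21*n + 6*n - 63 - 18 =27*n - 81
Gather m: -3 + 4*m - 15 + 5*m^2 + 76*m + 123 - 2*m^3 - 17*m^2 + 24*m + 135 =-2*m^3 - 12*m^2 + 104*m + 240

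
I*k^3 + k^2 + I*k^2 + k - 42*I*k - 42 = (k - 6)*(k + 7)*(I*k + 1)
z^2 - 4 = (z - 2)*(z + 2)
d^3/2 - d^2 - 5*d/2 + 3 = (d/2 + 1)*(d - 3)*(d - 1)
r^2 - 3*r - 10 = (r - 5)*(r + 2)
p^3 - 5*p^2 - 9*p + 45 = (p - 5)*(p - 3)*(p + 3)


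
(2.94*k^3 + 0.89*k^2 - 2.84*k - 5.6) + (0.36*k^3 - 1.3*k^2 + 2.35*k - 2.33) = 3.3*k^3 - 0.41*k^2 - 0.49*k - 7.93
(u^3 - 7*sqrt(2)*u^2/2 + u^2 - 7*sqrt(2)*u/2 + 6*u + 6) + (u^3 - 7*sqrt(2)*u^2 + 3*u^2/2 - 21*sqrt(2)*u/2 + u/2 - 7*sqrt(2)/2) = 2*u^3 - 21*sqrt(2)*u^2/2 + 5*u^2/2 - 14*sqrt(2)*u + 13*u/2 - 7*sqrt(2)/2 + 6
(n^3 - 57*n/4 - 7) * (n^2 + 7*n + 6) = n^5 + 7*n^4 - 33*n^3/4 - 427*n^2/4 - 269*n/2 - 42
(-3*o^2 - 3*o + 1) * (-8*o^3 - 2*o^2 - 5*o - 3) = 24*o^5 + 30*o^4 + 13*o^3 + 22*o^2 + 4*o - 3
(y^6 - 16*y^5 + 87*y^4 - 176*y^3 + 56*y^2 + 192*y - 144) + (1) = y^6 - 16*y^5 + 87*y^4 - 176*y^3 + 56*y^2 + 192*y - 143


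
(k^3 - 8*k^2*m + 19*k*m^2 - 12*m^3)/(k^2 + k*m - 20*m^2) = (k^2 - 4*k*m + 3*m^2)/(k + 5*m)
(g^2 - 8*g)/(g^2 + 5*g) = (g - 8)/(g + 5)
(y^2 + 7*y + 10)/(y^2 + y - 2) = (y + 5)/(y - 1)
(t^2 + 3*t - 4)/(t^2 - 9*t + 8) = (t + 4)/(t - 8)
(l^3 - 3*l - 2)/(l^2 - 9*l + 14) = (l^2 + 2*l + 1)/(l - 7)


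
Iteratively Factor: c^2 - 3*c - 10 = (c + 2)*(c - 5)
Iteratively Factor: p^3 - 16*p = (p + 4)*(p^2 - 4*p) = (p - 4)*(p + 4)*(p)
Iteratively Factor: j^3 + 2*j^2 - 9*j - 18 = (j + 2)*(j^2 - 9) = (j - 3)*(j + 2)*(j + 3)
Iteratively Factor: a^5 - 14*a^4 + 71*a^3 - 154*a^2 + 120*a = (a - 2)*(a^4 - 12*a^3 + 47*a^2 - 60*a) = a*(a - 2)*(a^3 - 12*a^2 + 47*a - 60) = a*(a - 5)*(a - 2)*(a^2 - 7*a + 12) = a*(a - 5)*(a - 4)*(a - 2)*(a - 3)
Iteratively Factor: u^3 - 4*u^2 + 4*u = (u - 2)*(u^2 - 2*u) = (u - 2)^2*(u)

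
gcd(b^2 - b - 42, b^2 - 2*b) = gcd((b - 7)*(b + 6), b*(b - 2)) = 1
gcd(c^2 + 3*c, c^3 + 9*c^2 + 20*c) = c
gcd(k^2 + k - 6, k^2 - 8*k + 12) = k - 2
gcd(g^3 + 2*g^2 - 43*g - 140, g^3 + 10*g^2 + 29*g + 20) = g^2 + 9*g + 20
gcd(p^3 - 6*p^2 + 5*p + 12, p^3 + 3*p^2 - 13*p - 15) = p^2 - 2*p - 3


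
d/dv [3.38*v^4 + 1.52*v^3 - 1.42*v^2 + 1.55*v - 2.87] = 13.52*v^3 + 4.56*v^2 - 2.84*v + 1.55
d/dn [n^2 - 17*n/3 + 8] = 2*n - 17/3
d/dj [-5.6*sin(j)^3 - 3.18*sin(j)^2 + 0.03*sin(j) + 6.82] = (-16.8*sin(j)^2 - 6.36*sin(j) + 0.03)*cos(j)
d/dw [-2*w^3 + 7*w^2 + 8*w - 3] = -6*w^2 + 14*w + 8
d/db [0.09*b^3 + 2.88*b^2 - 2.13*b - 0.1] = 0.27*b^2 + 5.76*b - 2.13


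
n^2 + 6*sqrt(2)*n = n*(n + 6*sqrt(2))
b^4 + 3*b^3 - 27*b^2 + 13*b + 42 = (b - 3)*(b - 2)*(b + 1)*(b + 7)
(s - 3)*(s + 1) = s^2 - 2*s - 3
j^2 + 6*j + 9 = (j + 3)^2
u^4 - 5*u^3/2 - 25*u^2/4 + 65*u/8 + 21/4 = (u - 7/2)*(u - 3/2)*(u + 1/2)*(u + 2)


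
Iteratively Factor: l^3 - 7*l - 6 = (l - 3)*(l^2 + 3*l + 2) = (l - 3)*(l + 2)*(l + 1)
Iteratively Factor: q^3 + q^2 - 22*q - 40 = (q + 4)*(q^2 - 3*q - 10) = (q - 5)*(q + 4)*(q + 2)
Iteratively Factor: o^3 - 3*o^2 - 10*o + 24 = (o - 4)*(o^2 + o - 6) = (o - 4)*(o + 3)*(o - 2)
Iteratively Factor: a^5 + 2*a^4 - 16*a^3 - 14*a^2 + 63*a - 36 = (a - 1)*(a^4 + 3*a^3 - 13*a^2 - 27*a + 36) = (a - 1)*(a + 3)*(a^3 - 13*a + 12) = (a - 3)*(a - 1)*(a + 3)*(a^2 + 3*a - 4) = (a - 3)*(a - 1)*(a + 3)*(a + 4)*(a - 1)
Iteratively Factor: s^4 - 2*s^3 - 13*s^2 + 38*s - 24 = (s - 2)*(s^3 - 13*s + 12) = (s - 3)*(s - 2)*(s^2 + 3*s - 4) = (s - 3)*(s - 2)*(s + 4)*(s - 1)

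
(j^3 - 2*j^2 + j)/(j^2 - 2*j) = (j^2 - 2*j + 1)/(j - 2)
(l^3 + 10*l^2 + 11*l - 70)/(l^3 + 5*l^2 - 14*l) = (l + 5)/l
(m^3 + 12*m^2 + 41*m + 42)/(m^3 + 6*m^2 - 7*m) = (m^2 + 5*m + 6)/(m*(m - 1))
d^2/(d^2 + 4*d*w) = d/(d + 4*w)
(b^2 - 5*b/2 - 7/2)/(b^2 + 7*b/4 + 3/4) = 2*(2*b - 7)/(4*b + 3)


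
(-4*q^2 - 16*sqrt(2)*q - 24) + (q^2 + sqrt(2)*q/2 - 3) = -3*q^2 - 31*sqrt(2)*q/2 - 27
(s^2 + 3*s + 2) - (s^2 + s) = 2*s + 2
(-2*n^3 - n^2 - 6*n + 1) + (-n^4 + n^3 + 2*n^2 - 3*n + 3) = -n^4 - n^3 + n^2 - 9*n + 4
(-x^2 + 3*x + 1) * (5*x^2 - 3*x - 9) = -5*x^4 + 18*x^3 + 5*x^2 - 30*x - 9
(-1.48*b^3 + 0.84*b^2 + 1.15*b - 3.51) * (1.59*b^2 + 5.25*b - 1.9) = -2.3532*b^5 - 6.4344*b^4 + 9.0505*b^3 - 1.1394*b^2 - 20.6125*b + 6.669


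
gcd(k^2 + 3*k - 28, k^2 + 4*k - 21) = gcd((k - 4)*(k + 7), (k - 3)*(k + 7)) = k + 7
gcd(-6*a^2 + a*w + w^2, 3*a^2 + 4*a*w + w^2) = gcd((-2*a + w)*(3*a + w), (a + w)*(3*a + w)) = 3*a + w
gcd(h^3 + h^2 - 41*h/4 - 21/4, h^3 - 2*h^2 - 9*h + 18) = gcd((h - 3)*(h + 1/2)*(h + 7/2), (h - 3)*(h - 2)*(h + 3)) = h - 3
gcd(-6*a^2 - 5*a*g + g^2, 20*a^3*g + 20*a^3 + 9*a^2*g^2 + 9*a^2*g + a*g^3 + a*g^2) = 1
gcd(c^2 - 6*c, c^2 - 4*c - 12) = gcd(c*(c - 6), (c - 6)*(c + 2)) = c - 6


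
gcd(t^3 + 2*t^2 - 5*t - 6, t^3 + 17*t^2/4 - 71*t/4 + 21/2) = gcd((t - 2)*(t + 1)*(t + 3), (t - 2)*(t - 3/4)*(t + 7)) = t - 2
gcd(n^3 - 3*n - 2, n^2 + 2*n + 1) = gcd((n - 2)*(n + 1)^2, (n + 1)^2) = n^2 + 2*n + 1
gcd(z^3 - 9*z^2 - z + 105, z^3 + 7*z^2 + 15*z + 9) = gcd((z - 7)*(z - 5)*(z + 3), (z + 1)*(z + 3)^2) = z + 3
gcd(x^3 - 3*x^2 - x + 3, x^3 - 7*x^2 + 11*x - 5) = x - 1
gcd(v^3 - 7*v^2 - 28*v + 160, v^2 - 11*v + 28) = v - 4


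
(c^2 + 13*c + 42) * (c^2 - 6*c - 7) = c^4 + 7*c^3 - 43*c^2 - 343*c - 294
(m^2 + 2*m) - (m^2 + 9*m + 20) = -7*m - 20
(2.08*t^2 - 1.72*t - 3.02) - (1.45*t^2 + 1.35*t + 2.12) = 0.63*t^2 - 3.07*t - 5.14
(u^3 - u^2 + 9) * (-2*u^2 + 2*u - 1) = -2*u^5 + 4*u^4 - 3*u^3 - 17*u^2 + 18*u - 9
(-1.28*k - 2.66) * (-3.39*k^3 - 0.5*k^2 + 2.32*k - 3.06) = 4.3392*k^4 + 9.6574*k^3 - 1.6396*k^2 - 2.2544*k + 8.1396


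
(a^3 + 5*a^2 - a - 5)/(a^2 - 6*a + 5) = (a^2 + 6*a + 5)/(a - 5)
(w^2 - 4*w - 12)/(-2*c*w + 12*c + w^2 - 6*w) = (w + 2)/(-2*c + w)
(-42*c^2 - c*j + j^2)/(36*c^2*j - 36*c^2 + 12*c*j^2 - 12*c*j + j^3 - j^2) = (-7*c + j)/(6*c*j - 6*c + j^2 - j)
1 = 1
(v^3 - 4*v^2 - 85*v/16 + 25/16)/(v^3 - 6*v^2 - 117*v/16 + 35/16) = (v - 5)/(v - 7)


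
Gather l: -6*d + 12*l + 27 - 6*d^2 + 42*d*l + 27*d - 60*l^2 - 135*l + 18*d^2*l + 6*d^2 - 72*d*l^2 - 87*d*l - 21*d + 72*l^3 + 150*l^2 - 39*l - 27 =72*l^3 + l^2*(90 - 72*d) + l*(18*d^2 - 45*d - 162)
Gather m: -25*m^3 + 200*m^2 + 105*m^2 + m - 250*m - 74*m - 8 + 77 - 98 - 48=-25*m^3 + 305*m^2 - 323*m - 77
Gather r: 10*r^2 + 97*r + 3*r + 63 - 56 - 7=10*r^2 + 100*r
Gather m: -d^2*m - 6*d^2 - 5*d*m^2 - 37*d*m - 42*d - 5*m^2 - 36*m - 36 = -6*d^2 - 42*d + m^2*(-5*d - 5) + m*(-d^2 - 37*d - 36) - 36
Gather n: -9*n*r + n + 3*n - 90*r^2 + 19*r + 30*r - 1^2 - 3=n*(4 - 9*r) - 90*r^2 + 49*r - 4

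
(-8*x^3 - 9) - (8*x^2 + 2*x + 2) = -8*x^3 - 8*x^2 - 2*x - 11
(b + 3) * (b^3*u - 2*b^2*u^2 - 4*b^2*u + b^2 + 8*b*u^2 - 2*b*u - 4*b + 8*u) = b^4*u - 2*b^3*u^2 - b^3*u + b^3 + 2*b^2*u^2 - 14*b^2*u - b^2 + 24*b*u^2 + 2*b*u - 12*b + 24*u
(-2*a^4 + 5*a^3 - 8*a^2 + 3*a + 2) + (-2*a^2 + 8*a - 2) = -2*a^4 + 5*a^3 - 10*a^2 + 11*a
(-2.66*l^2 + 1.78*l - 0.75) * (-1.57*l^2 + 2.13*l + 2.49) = 4.1762*l^4 - 8.4604*l^3 - 1.6545*l^2 + 2.8347*l - 1.8675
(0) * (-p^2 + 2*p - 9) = 0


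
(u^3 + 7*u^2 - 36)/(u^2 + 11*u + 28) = (u^3 + 7*u^2 - 36)/(u^2 + 11*u + 28)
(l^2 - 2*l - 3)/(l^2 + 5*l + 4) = (l - 3)/(l + 4)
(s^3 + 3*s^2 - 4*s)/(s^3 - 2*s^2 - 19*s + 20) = s/(s - 5)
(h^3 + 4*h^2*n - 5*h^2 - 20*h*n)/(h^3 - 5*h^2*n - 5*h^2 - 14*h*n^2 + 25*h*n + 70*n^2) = h*(h + 4*n)/(h^2 - 5*h*n - 14*n^2)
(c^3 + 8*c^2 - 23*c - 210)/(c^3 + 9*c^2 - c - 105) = (c^2 + c - 30)/(c^2 + 2*c - 15)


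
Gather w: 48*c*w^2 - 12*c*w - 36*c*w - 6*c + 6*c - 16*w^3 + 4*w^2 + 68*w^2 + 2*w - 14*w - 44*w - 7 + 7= -16*w^3 + w^2*(48*c + 72) + w*(-48*c - 56)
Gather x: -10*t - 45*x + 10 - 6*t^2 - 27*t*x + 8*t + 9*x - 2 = -6*t^2 - 2*t + x*(-27*t - 36) + 8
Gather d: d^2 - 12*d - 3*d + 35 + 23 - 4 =d^2 - 15*d + 54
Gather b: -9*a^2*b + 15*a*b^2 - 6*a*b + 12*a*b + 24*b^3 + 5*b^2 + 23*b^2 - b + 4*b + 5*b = 24*b^3 + b^2*(15*a + 28) + b*(-9*a^2 + 6*a + 8)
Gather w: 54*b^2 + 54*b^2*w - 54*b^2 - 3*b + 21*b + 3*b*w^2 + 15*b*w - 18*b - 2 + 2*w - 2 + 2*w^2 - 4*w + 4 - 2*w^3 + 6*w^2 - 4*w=-2*w^3 + w^2*(3*b + 8) + w*(54*b^2 + 15*b - 6)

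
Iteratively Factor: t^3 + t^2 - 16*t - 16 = (t + 1)*(t^2 - 16) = (t - 4)*(t + 1)*(t + 4)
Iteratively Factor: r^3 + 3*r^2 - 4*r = (r - 1)*(r^2 + 4*r) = (r - 1)*(r + 4)*(r)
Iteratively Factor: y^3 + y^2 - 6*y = (y - 2)*(y^2 + 3*y) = (y - 2)*(y + 3)*(y)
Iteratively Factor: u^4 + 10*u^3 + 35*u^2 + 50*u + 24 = (u + 4)*(u^3 + 6*u^2 + 11*u + 6) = (u + 2)*(u + 4)*(u^2 + 4*u + 3) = (u + 1)*(u + 2)*(u + 4)*(u + 3)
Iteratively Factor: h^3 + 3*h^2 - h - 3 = (h + 3)*(h^2 - 1) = (h - 1)*(h + 3)*(h + 1)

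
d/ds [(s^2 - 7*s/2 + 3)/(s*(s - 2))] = 3/(2*s^2)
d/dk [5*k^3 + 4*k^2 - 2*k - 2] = 15*k^2 + 8*k - 2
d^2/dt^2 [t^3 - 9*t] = 6*t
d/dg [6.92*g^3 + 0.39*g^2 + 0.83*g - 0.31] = 20.76*g^2 + 0.78*g + 0.83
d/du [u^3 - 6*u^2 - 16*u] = 3*u^2 - 12*u - 16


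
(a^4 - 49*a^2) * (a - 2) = a^5 - 2*a^4 - 49*a^3 + 98*a^2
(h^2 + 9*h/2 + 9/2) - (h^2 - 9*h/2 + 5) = 9*h - 1/2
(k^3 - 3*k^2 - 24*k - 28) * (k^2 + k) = k^5 - 2*k^4 - 27*k^3 - 52*k^2 - 28*k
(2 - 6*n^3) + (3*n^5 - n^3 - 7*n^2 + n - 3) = 3*n^5 - 7*n^3 - 7*n^2 + n - 1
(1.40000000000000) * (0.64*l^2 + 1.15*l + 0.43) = 0.896*l^2 + 1.61*l + 0.602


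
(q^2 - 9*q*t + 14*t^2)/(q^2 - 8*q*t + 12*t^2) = (q - 7*t)/(q - 6*t)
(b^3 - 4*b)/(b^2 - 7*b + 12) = b*(b^2 - 4)/(b^2 - 7*b + 12)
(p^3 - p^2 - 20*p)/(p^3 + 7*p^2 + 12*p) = (p - 5)/(p + 3)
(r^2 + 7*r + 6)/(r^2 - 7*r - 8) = (r + 6)/(r - 8)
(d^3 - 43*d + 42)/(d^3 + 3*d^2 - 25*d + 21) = (d - 6)/(d - 3)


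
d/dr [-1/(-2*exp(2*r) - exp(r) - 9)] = (-4*exp(r) - 1)*exp(r)/(2*exp(2*r) + exp(r) + 9)^2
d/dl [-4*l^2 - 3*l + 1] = -8*l - 3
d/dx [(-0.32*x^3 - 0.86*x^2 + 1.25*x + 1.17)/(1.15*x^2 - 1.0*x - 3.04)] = (-0.368*x^4 + 0.64*x^3 + 2.3409*x^2 + 2.5378*x - 2.63)/(1.3225*x^4 - 2.3*x^3 - 5.992*x^2 + 6.08*x + 9.2416)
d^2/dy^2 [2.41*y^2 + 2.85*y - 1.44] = 4.82000000000000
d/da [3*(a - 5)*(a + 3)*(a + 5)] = 9*a^2 + 18*a - 75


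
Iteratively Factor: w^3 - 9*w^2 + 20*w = (w)*(w^2 - 9*w + 20) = w*(w - 5)*(w - 4)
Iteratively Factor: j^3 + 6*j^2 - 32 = (j + 4)*(j^2 + 2*j - 8) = (j + 4)^2*(j - 2)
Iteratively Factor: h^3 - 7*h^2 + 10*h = (h - 2)*(h^2 - 5*h) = (h - 5)*(h - 2)*(h)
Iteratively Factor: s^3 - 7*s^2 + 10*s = (s - 2)*(s^2 - 5*s) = (s - 5)*(s - 2)*(s)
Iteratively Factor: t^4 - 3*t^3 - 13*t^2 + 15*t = (t - 1)*(t^3 - 2*t^2 - 15*t) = t*(t - 1)*(t^2 - 2*t - 15) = t*(t - 1)*(t + 3)*(t - 5)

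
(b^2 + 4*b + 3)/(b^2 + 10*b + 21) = (b + 1)/(b + 7)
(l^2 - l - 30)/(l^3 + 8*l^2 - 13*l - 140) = (l - 6)/(l^2 + 3*l - 28)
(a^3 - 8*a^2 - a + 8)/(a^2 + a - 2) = (a^2 - 7*a - 8)/(a + 2)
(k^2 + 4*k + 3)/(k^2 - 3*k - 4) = (k + 3)/(k - 4)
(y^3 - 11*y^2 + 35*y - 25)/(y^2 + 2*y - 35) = (y^2 - 6*y + 5)/(y + 7)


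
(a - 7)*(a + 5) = a^2 - 2*a - 35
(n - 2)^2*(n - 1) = n^3 - 5*n^2 + 8*n - 4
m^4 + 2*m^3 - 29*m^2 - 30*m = m*(m - 5)*(m + 1)*(m + 6)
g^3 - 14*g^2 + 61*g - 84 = (g - 7)*(g - 4)*(g - 3)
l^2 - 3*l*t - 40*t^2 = (l - 8*t)*(l + 5*t)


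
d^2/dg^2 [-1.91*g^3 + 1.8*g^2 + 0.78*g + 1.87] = 3.6 - 11.46*g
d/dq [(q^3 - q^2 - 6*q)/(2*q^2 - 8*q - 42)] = (q^4 - 8*q^3 - 53*q^2 + 42*q + 126)/(2*(q^4 - 8*q^3 - 26*q^2 + 168*q + 441))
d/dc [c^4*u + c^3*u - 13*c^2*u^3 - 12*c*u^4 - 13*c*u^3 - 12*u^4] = u*(4*c^3 + 3*c^2 - 26*c*u^2 - 12*u^3 - 13*u^2)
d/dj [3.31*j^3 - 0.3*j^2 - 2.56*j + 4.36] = 9.93*j^2 - 0.6*j - 2.56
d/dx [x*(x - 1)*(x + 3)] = 3*x^2 + 4*x - 3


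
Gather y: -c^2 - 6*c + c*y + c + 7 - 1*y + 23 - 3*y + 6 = -c^2 - 5*c + y*(c - 4) + 36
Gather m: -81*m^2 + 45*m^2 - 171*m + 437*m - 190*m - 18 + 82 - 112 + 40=-36*m^2 + 76*m - 8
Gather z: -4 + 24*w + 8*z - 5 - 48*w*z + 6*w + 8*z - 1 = 30*w + z*(16 - 48*w) - 10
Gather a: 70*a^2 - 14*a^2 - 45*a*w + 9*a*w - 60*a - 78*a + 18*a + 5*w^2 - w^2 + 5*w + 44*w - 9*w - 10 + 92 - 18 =56*a^2 + a*(-36*w - 120) + 4*w^2 + 40*w + 64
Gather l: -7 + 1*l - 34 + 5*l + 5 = 6*l - 36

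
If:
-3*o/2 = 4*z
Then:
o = -8*z/3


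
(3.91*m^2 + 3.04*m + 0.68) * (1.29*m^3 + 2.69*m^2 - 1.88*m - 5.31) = 5.0439*m^5 + 14.4395*m^4 + 1.704*m^3 - 24.6481*m^2 - 17.4208*m - 3.6108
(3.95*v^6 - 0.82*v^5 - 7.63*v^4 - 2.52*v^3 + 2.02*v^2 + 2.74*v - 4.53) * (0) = 0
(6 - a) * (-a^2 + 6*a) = a^3 - 12*a^2 + 36*a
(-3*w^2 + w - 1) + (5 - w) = 4 - 3*w^2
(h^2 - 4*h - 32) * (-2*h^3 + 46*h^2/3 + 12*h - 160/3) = -2*h^5 + 70*h^4/3 + 44*h^3/3 - 592*h^2 - 512*h/3 + 5120/3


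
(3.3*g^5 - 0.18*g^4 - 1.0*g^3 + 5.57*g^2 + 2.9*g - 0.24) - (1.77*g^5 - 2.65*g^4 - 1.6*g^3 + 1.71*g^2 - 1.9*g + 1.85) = 1.53*g^5 + 2.47*g^4 + 0.6*g^3 + 3.86*g^2 + 4.8*g - 2.09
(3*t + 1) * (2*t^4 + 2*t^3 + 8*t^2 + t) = 6*t^5 + 8*t^4 + 26*t^3 + 11*t^2 + t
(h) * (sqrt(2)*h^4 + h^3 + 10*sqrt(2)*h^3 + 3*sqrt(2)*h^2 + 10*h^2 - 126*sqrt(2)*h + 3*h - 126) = sqrt(2)*h^5 + h^4 + 10*sqrt(2)*h^4 + 3*sqrt(2)*h^3 + 10*h^3 - 126*sqrt(2)*h^2 + 3*h^2 - 126*h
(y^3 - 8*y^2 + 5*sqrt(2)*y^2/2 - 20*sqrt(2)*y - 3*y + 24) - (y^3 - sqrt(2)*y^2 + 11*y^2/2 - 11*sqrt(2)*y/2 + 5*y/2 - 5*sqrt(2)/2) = -27*y^2/2 + 7*sqrt(2)*y^2/2 - 29*sqrt(2)*y/2 - 11*y/2 + 5*sqrt(2)/2 + 24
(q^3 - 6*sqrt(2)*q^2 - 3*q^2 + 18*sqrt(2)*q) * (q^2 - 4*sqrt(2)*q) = q^5 - 10*sqrt(2)*q^4 - 3*q^4 + 30*sqrt(2)*q^3 + 48*q^3 - 144*q^2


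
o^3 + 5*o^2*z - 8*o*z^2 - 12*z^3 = (o - 2*z)*(o + z)*(o + 6*z)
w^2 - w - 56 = (w - 8)*(w + 7)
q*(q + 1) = q^2 + q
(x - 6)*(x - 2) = x^2 - 8*x + 12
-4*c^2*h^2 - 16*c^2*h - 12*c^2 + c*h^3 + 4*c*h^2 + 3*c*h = (-4*c + h)*(h + 3)*(c*h + c)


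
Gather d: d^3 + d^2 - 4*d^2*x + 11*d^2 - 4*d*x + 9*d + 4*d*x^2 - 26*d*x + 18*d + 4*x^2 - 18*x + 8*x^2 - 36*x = d^3 + d^2*(12 - 4*x) + d*(4*x^2 - 30*x + 27) + 12*x^2 - 54*x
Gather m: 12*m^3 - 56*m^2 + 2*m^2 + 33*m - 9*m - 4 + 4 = 12*m^3 - 54*m^2 + 24*m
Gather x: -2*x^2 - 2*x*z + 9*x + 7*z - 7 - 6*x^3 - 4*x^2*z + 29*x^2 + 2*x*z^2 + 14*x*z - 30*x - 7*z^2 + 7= -6*x^3 + x^2*(27 - 4*z) + x*(2*z^2 + 12*z - 21) - 7*z^2 + 7*z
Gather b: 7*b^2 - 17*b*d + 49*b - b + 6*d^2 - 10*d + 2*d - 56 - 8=7*b^2 + b*(48 - 17*d) + 6*d^2 - 8*d - 64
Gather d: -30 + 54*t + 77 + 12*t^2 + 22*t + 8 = 12*t^2 + 76*t + 55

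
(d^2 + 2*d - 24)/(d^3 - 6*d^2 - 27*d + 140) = (d + 6)/(d^2 - 2*d - 35)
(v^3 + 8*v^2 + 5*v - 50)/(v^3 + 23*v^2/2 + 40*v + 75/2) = 2*(v - 2)/(2*v + 3)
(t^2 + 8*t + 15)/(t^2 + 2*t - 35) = (t^2 + 8*t + 15)/(t^2 + 2*t - 35)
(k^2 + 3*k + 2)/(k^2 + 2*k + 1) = (k + 2)/(k + 1)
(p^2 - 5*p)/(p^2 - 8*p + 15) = p/(p - 3)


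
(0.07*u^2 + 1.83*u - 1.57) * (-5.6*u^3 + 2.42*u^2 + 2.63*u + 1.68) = -0.392*u^5 - 10.0786*u^4 + 13.4047*u^3 + 1.1311*u^2 - 1.0547*u - 2.6376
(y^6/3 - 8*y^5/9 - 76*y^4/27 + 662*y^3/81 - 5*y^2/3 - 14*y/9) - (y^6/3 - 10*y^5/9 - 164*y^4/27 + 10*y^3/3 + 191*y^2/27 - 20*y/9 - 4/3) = 2*y^5/9 + 88*y^4/27 + 392*y^3/81 - 236*y^2/27 + 2*y/3 + 4/3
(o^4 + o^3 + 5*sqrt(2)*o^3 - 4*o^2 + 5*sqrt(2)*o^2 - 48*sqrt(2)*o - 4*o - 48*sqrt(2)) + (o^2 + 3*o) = o^4 + o^3 + 5*sqrt(2)*o^3 - 3*o^2 + 5*sqrt(2)*o^2 - 48*sqrt(2)*o - o - 48*sqrt(2)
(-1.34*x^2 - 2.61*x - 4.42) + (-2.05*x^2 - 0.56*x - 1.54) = -3.39*x^2 - 3.17*x - 5.96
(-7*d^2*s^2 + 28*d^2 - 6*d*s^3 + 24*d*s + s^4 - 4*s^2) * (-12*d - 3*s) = 84*d^3*s^2 - 336*d^3 + 93*d^2*s^3 - 372*d^2*s + 6*d*s^4 - 24*d*s^2 - 3*s^5 + 12*s^3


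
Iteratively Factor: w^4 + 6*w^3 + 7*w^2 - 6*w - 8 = (w + 2)*(w^3 + 4*w^2 - w - 4) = (w - 1)*(w + 2)*(w^2 + 5*w + 4) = (w - 1)*(w + 1)*(w + 2)*(w + 4)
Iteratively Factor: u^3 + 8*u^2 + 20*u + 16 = (u + 2)*(u^2 + 6*u + 8) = (u + 2)^2*(u + 4)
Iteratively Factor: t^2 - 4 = (t - 2)*(t + 2)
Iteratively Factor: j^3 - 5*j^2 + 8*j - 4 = (j - 1)*(j^2 - 4*j + 4) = (j - 2)*(j - 1)*(j - 2)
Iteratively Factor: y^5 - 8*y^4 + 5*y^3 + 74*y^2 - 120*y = (y - 5)*(y^4 - 3*y^3 - 10*y^2 + 24*y) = y*(y - 5)*(y^3 - 3*y^2 - 10*y + 24) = y*(y - 5)*(y + 3)*(y^2 - 6*y + 8) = y*(y - 5)*(y - 2)*(y + 3)*(y - 4)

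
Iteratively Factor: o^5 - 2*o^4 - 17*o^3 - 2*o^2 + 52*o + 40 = (o + 1)*(o^4 - 3*o^3 - 14*o^2 + 12*o + 40) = (o - 5)*(o + 1)*(o^3 + 2*o^2 - 4*o - 8) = (o - 5)*(o - 2)*(o + 1)*(o^2 + 4*o + 4) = (o - 5)*(o - 2)*(o + 1)*(o + 2)*(o + 2)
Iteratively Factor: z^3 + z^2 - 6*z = (z + 3)*(z^2 - 2*z) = z*(z + 3)*(z - 2)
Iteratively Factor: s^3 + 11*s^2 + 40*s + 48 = (s + 4)*(s^2 + 7*s + 12) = (s + 4)^2*(s + 3)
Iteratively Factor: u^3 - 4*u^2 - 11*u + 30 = (u + 3)*(u^2 - 7*u + 10) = (u - 2)*(u + 3)*(u - 5)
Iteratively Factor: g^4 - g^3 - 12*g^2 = (g)*(g^3 - g^2 - 12*g) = g*(g - 4)*(g^2 + 3*g) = g^2*(g - 4)*(g + 3)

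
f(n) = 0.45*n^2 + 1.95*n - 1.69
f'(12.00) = 12.75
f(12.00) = 86.51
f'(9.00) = 10.05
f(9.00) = 52.31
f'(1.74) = 3.52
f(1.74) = 3.07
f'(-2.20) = -0.03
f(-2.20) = -3.80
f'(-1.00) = 1.05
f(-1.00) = -3.19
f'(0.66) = 2.54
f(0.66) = -0.21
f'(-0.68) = 1.34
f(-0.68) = -2.81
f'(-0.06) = 1.90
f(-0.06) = -1.81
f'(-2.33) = -0.15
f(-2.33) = -3.79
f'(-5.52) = -3.02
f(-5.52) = 1.26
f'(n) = 0.9*n + 1.95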